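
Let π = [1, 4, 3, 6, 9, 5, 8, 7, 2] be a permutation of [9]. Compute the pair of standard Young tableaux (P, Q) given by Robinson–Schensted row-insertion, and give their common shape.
P = [1, 2, 5, 7] / [3, 6, 8] / [4] / [9];  Q = [1, 2, 4, 5] / [3, 6, 7] / [8] / [9];  common shape = (4, 3, 1, 1)

Row-insert the values π_1, π_2, … into P one at a time, bumping the leftmost entry strictly greater than the inserted value down to the next row. The recording tableau Q records, in position (i, j), the step at which that cell was added to P.
  Insert 1 (step 1): P = [1];  Q = [1]
  Insert 4 (step 2): P = [1, 4];  Q = [1, 2]
  Insert 3 (step 3): P = [1, 3] / [4];  Q = [1, 2] / [3]
  Insert 6 (step 4): P = [1, 3, 6] / [4];  Q = [1, 2, 4] / [3]
  Insert 9 (step 5): P = [1, 3, 6, 9] / [4];  Q = [1, 2, 4, 5] / [3]
  Insert 5 (step 6): P = [1, 3, 5, 9] / [4, 6];  Q = [1, 2, 4, 5] / [3, 6]
  Insert 8 (step 7): P = [1, 3, 5, 8] / [4, 6, 9];  Q = [1, 2, 4, 5] / [3, 6, 7]
  Insert 7 (step 8): P = [1, 3, 5, 7] / [4, 6, 8] / [9];  Q = [1, 2, 4, 5] / [3, 6, 7] / [8]
  Insert 2 (step 9): P = [1, 2, 5, 7] / [3, 6, 8] / [4] / [9];  Q = [1, 2, 4, 5] / [3, 6, 7] / [8] / [9]
Final shape: (4, 3, 1, 1).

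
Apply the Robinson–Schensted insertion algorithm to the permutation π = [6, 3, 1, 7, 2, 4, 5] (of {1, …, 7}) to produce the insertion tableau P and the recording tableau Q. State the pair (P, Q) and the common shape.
P = [1, 2, 4, 5] / [3, 7] / [6];  Q = [1, 4, 6, 7] / [2, 5] / [3];  common shape = (4, 2, 1)

Row-insert the values π_1, π_2, … into P one at a time, bumping the leftmost entry strictly greater than the inserted value down to the next row. The recording tableau Q records, in position (i, j), the step at which that cell was added to P.
  Insert 6 (step 1): P = [6];  Q = [1]
  Insert 3 (step 2): P = [3] / [6];  Q = [1] / [2]
  Insert 1 (step 3): P = [1] / [3] / [6];  Q = [1] / [2] / [3]
  Insert 7 (step 4): P = [1, 7] / [3] / [6];  Q = [1, 4] / [2] / [3]
  Insert 2 (step 5): P = [1, 2] / [3, 7] / [6];  Q = [1, 4] / [2, 5] / [3]
  Insert 4 (step 6): P = [1, 2, 4] / [3, 7] / [6];  Q = [1, 4, 6] / [2, 5] / [3]
  Insert 5 (step 7): P = [1, 2, 4, 5] / [3, 7] / [6];  Q = [1, 4, 6, 7] / [2, 5] / [3]
Final shape: (4, 2, 1).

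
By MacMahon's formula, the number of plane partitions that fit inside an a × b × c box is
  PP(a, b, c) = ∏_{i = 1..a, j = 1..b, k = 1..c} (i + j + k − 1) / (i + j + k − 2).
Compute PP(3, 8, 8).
PP(3, 8, 8) = 33803832920

Evaluate the triple product over i = 1..3, j = 1..8, k = 1..8. The factors are (2/1) · (3/2) · (4/3) · (5/4) · (6/5) · (7/6) · (8/7) · (9/8) · … (192 factors total). The numerators and denominators telescope so the product is an integer; carrying out the multiplication exactly gives PP(3, 8, 8) = 33803832920.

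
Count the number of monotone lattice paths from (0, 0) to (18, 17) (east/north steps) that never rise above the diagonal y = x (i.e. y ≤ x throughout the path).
Number of paths = 477638700

By the reflection principle (André's argument), the number of monotone paths to (18, 17) with n ≤ m that never go above y = x is C(35, 18) − C(35, 19) = 4537567650 − 4059928950 = 477638700.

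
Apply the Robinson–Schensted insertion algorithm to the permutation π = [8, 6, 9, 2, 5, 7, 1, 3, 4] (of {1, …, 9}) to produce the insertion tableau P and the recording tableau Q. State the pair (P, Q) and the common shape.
P = [1, 3, 4] / [2, 5, 7] / [6, 9] / [8];  Q = [1, 3, 6] / [2, 5, 9] / [4, 8] / [7];  common shape = (3, 3, 2, 1)

Row-insert the values π_1, π_2, … into P one at a time, bumping the leftmost entry strictly greater than the inserted value down to the next row. The recording tableau Q records, in position (i, j), the step at which that cell was added to P.
  Insert 8 (step 1): P = [8];  Q = [1]
  Insert 6 (step 2): P = [6] / [8];  Q = [1] / [2]
  Insert 9 (step 3): P = [6, 9] / [8];  Q = [1, 3] / [2]
  Insert 2 (step 4): P = [2, 9] / [6] / [8];  Q = [1, 3] / [2] / [4]
  Insert 5 (step 5): P = [2, 5] / [6, 9] / [8];  Q = [1, 3] / [2, 5] / [4]
  Insert 7 (step 6): P = [2, 5, 7] / [6, 9] / [8];  Q = [1, 3, 6] / [2, 5] / [4]
  Insert 1 (step 7): P = [1, 5, 7] / [2, 9] / [6] / [8];  Q = [1, 3, 6] / [2, 5] / [4] / [7]
  Insert 3 (step 8): P = [1, 3, 7] / [2, 5] / [6, 9] / [8];  Q = [1, 3, 6] / [2, 5] / [4, 8] / [7]
  Insert 4 (step 9): P = [1, 3, 4] / [2, 5, 7] / [6, 9] / [8];  Q = [1, 3, 6] / [2, 5, 9] / [4, 8] / [7]
Final shape: (3, 3, 2, 1).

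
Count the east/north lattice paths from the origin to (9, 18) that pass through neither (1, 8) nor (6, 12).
Number of paths = 2828883

Inclusion–exclusion. Total paths: C(27, 9) = 4686825. Through P₁: C(9, 1)·C(18, 8) = 393822. Through P₂: C(18, 6)·C(9, 3) = 1559376. Since P₁ is strictly southwest of P₂, a monotone path through both must visit P₁ then P₂; paths through both = C(9, 1)·C(9, 5)·C(9, 3) = 95256. Avoid both = 4686825 − 393822 − 1559376 + 95256 = 2828883.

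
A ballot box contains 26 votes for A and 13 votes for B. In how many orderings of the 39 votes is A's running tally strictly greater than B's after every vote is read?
Strict-lead orderings = 2707475148

Total orderings of the 39 votes with 26 for A: C(39, 26) = 8122425444. By the Bertrand ballot formula (Cycle Lemma / reflection principle), the number of orderings in which A is strictly ahead of B throughout is (p − q)/(p + q) · C(p + q, p) = (26 − 13)/(26 + 13) · 8122425444 = 2707475148.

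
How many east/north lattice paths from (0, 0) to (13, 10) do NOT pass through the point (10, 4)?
Number of paths = 1059982

Total paths from (0, 0) to (13, 10): C(23, 13) = 1144066. Paths through (10, 4): (paths (0, 0) → (10, 4)) × (paths (10, 4) → (13, 10)) = C(14, 10) · C(9, 3) = 1001 · 84 = 84084. Avoidance count = 1144066 − 84084 = 1059982.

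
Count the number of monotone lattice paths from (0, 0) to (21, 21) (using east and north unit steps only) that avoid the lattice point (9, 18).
Number of paths = 536125369065

Total paths from (0, 0) to (21, 21): C(42, 21) = 538257874440. Paths through (9, 18): (paths (0, 0) → (9, 18)) × (paths (9, 18) → (21, 21)) = C(27, 9) · C(15, 12) = 4686825 · 455 = 2132505375. Avoidance count = 538257874440 − 2132505375 = 536125369065.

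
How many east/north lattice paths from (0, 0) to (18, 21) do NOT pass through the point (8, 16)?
Number of paths = 60150524577

Total paths from (0, 0) to (18, 21): C(39, 18) = 62359143990. Paths through (8, 16): (paths (0, 0) → (8, 16)) × (paths (8, 16) → (18, 21)) = C(24, 8) · C(15, 10) = 735471 · 3003 = 2208619413. Avoidance count = 62359143990 − 2208619413 = 60150524577.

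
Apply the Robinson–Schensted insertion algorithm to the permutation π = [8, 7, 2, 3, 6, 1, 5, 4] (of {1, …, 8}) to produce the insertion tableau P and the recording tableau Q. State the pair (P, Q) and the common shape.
P = [1, 3, 4] / [2, 5] / [6] / [7] / [8];  Q = [1, 4, 5] / [2, 7] / [3] / [6] / [8];  common shape = (3, 2, 1, 1, 1)

Row-insert the values π_1, π_2, … into P one at a time, bumping the leftmost entry strictly greater than the inserted value down to the next row. The recording tableau Q records, in position (i, j), the step at which that cell was added to P.
  Insert 8 (step 1): P = [8];  Q = [1]
  Insert 7 (step 2): P = [7] / [8];  Q = [1] / [2]
  Insert 2 (step 3): P = [2] / [7] / [8];  Q = [1] / [2] / [3]
  Insert 3 (step 4): P = [2, 3] / [7] / [8];  Q = [1, 4] / [2] / [3]
  Insert 6 (step 5): P = [2, 3, 6] / [7] / [8];  Q = [1, 4, 5] / [2] / [3]
  Insert 1 (step 6): P = [1, 3, 6] / [2] / [7] / [8];  Q = [1, 4, 5] / [2] / [3] / [6]
  Insert 5 (step 7): P = [1, 3, 5] / [2, 6] / [7] / [8];  Q = [1, 4, 5] / [2, 7] / [3] / [6]
  Insert 4 (step 8): P = [1, 3, 4] / [2, 5] / [6] / [7] / [8];  Q = [1, 4, 5] / [2, 7] / [3] / [6] / [8]
Final shape: (3, 2, 1, 1, 1).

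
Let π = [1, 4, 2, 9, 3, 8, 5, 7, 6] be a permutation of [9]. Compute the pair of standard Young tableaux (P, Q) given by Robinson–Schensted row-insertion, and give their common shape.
P = [1, 2, 3, 5, 6] / [4, 7] / [8] / [9];  Q = [1, 2, 4, 6, 8] / [3, 5] / [7] / [9];  common shape = (5, 2, 1, 1)

Row-insert the values π_1, π_2, … into P one at a time, bumping the leftmost entry strictly greater than the inserted value down to the next row. The recording tableau Q records, in position (i, j), the step at which that cell was added to P.
  Insert 1 (step 1): P = [1];  Q = [1]
  Insert 4 (step 2): P = [1, 4];  Q = [1, 2]
  Insert 2 (step 3): P = [1, 2] / [4];  Q = [1, 2] / [3]
  Insert 9 (step 4): P = [1, 2, 9] / [4];  Q = [1, 2, 4] / [3]
  Insert 3 (step 5): P = [1, 2, 3] / [4, 9];  Q = [1, 2, 4] / [3, 5]
  Insert 8 (step 6): P = [1, 2, 3, 8] / [4, 9];  Q = [1, 2, 4, 6] / [3, 5]
  Insert 5 (step 7): P = [1, 2, 3, 5] / [4, 8] / [9];  Q = [1, 2, 4, 6] / [3, 5] / [7]
  Insert 7 (step 8): P = [1, 2, 3, 5, 7] / [4, 8] / [9];  Q = [1, 2, 4, 6, 8] / [3, 5] / [7]
  Insert 6 (step 9): P = [1, 2, 3, 5, 6] / [4, 7] / [8] / [9];  Q = [1, 2, 4, 6, 8] / [3, 5] / [7] / [9]
Final shape: (5, 2, 1, 1).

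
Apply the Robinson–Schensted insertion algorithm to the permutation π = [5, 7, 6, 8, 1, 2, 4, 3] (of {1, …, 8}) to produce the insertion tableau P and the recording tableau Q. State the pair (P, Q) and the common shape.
P = [1, 2, 3] / [4, 6, 8] / [5] / [7];  Q = [1, 2, 4] / [3, 6, 7] / [5] / [8];  common shape = (3, 3, 1, 1)

Row-insert the values π_1, π_2, … into P one at a time, bumping the leftmost entry strictly greater than the inserted value down to the next row. The recording tableau Q records, in position (i, j), the step at which that cell was added to P.
  Insert 5 (step 1): P = [5];  Q = [1]
  Insert 7 (step 2): P = [5, 7];  Q = [1, 2]
  Insert 6 (step 3): P = [5, 6] / [7];  Q = [1, 2] / [3]
  Insert 8 (step 4): P = [5, 6, 8] / [7];  Q = [1, 2, 4] / [3]
  Insert 1 (step 5): P = [1, 6, 8] / [5] / [7];  Q = [1, 2, 4] / [3] / [5]
  Insert 2 (step 6): P = [1, 2, 8] / [5, 6] / [7];  Q = [1, 2, 4] / [3, 6] / [5]
  Insert 4 (step 7): P = [1, 2, 4] / [5, 6, 8] / [7];  Q = [1, 2, 4] / [3, 6, 7] / [5]
  Insert 3 (step 8): P = [1, 2, 3] / [4, 6, 8] / [5] / [7];  Q = [1, 2, 4] / [3, 6, 7] / [5] / [8]
Final shape: (3, 3, 1, 1).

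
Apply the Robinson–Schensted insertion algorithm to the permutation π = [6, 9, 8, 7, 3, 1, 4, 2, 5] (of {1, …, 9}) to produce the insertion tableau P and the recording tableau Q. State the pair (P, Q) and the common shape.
P = [1, 2, 5] / [3, 4] / [6, 7] / [8] / [9];  Q = [1, 2, 9] / [3, 7] / [4, 8] / [5] / [6];  common shape = (3, 2, 2, 1, 1)

Row-insert the values π_1, π_2, … into P one at a time, bumping the leftmost entry strictly greater than the inserted value down to the next row. The recording tableau Q records, in position (i, j), the step at which that cell was added to P.
  Insert 6 (step 1): P = [6];  Q = [1]
  Insert 9 (step 2): P = [6, 9];  Q = [1, 2]
  Insert 8 (step 3): P = [6, 8] / [9];  Q = [1, 2] / [3]
  Insert 7 (step 4): P = [6, 7] / [8] / [9];  Q = [1, 2] / [3] / [4]
  Insert 3 (step 5): P = [3, 7] / [6] / [8] / [9];  Q = [1, 2] / [3] / [4] / [5]
  Insert 1 (step 6): P = [1, 7] / [3] / [6] / [8] / [9];  Q = [1, 2] / [3] / [4] / [5] / [6]
  Insert 4 (step 7): P = [1, 4] / [3, 7] / [6] / [8] / [9];  Q = [1, 2] / [3, 7] / [4] / [5] / [6]
  Insert 2 (step 8): P = [1, 2] / [3, 4] / [6, 7] / [8] / [9];  Q = [1, 2] / [3, 7] / [4, 8] / [5] / [6]
  Insert 5 (step 9): P = [1, 2, 5] / [3, 4] / [6, 7] / [8] / [9];  Q = [1, 2, 9] / [3, 7] / [4, 8] / [5] / [6]
Final shape: (3, 2, 2, 1, 1).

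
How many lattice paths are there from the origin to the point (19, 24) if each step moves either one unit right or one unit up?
Number of paths = 800472431850

A monotone lattice path from (0, 0) to (19, 24) consists of 19 east steps and 24 north steps in some order, so it is determined by which 19 of the 43 steps are east. The count is C(43, 19) = 800472431850.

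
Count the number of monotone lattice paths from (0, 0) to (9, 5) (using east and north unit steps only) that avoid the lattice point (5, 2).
Number of paths = 1267

Total paths from (0, 0) to (9, 5): C(14, 9) = 2002. Paths through (5, 2): (paths (0, 0) → (5, 2)) × (paths (5, 2) → (9, 5)) = C(7, 5) · C(7, 4) = 21 · 35 = 735. Avoidance count = 2002 − 735 = 1267.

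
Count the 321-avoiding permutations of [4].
C_4 = 14

These 321-avoiding permutations are counted by the Catalan number C_n = (1/(n + 1)) · C(2n, n). For n = 4: C_4 = (1/5) · C(8, 4) = 70/5 = 14.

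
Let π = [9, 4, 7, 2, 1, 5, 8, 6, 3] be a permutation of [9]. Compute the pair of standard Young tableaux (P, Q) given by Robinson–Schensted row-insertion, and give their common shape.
P = [1, 3, 6] / [2, 5, 8] / [4, 7] / [9];  Q = [1, 3, 7] / [2, 6, 8] / [4, 9] / [5];  common shape = (3, 3, 2, 1)

Row-insert the values π_1, π_2, … into P one at a time, bumping the leftmost entry strictly greater than the inserted value down to the next row. The recording tableau Q records, in position (i, j), the step at which that cell was added to P.
  Insert 9 (step 1): P = [9];  Q = [1]
  Insert 4 (step 2): P = [4] / [9];  Q = [1] / [2]
  Insert 7 (step 3): P = [4, 7] / [9];  Q = [1, 3] / [2]
  Insert 2 (step 4): P = [2, 7] / [4] / [9];  Q = [1, 3] / [2] / [4]
  Insert 1 (step 5): P = [1, 7] / [2] / [4] / [9];  Q = [1, 3] / [2] / [4] / [5]
  Insert 5 (step 6): P = [1, 5] / [2, 7] / [4] / [9];  Q = [1, 3] / [2, 6] / [4] / [5]
  Insert 8 (step 7): P = [1, 5, 8] / [2, 7] / [4] / [9];  Q = [1, 3, 7] / [2, 6] / [4] / [5]
  Insert 6 (step 8): P = [1, 5, 6] / [2, 7, 8] / [4] / [9];  Q = [1, 3, 7] / [2, 6, 8] / [4] / [5]
  Insert 3 (step 9): P = [1, 3, 6] / [2, 5, 8] / [4, 7] / [9];  Q = [1, 3, 7] / [2, 6, 8] / [4, 9] / [5]
Final shape: (3, 3, 2, 1).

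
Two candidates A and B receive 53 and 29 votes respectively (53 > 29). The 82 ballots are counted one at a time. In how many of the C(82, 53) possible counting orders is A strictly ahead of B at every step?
Strict-lead orderings = 3680958330002954309760

Total orderings of the 82 votes with 53 for A: C(82, 53) = 12576607627510093891680. By the Bertrand ballot formula (Cycle Lemma / reflection principle), the number of orderings in which A is strictly ahead of B throughout is (p − q)/(p + q) · C(p + q, p) = (53 − 29)/(53 + 29) · 12576607627510093891680 = 3680958330002954309760.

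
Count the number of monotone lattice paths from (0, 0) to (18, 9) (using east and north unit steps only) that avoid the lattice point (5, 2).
Number of paths = 3058905

Total paths from (0, 0) to (18, 9): C(27, 18) = 4686825. Paths through (5, 2): (paths (0, 0) → (5, 2)) × (paths (5, 2) → (18, 9)) = C(7, 5) · C(20, 13) = 21 · 77520 = 1627920. Avoidance count = 4686825 − 1627920 = 3058905.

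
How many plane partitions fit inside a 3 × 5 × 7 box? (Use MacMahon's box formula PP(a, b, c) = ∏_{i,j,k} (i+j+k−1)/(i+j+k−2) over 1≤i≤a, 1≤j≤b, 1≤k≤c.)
PP(3, 5, 7) = 16195608

Evaluate the triple product over i = 1..3, j = 1..5, k = 1..7. The factors are (2/1) · (3/2) · (4/3) · (5/4) · (6/5) · (7/6) · (8/7) · (3/2) · … (105 factors total). The numerators and denominators telescope so the product is an integer; carrying out the multiplication exactly gives PP(3, 5, 7) = 16195608.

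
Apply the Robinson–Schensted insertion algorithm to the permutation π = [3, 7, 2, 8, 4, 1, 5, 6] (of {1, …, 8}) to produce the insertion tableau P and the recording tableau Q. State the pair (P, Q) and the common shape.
P = [1, 4, 5, 6] / [2, 7, 8] / [3];  Q = [1, 2, 4, 8] / [3, 5, 7] / [6];  common shape = (4, 3, 1)

Row-insert the values π_1, π_2, … into P one at a time, bumping the leftmost entry strictly greater than the inserted value down to the next row. The recording tableau Q records, in position (i, j), the step at which that cell was added to P.
  Insert 3 (step 1): P = [3];  Q = [1]
  Insert 7 (step 2): P = [3, 7];  Q = [1, 2]
  Insert 2 (step 3): P = [2, 7] / [3];  Q = [1, 2] / [3]
  Insert 8 (step 4): P = [2, 7, 8] / [3];  Q = [1, 2, 4] / [3]
  Insert 4 (step 5): P = [2, 4, 8] / [3, 7];  Q = [1, 2, 4] / [3, 5]
  Insert 1 (step 6): P = [1, 4, 8] / [2, 7] / [3];  Q = [1, 2, 4] / [3, 5] / [6]
  Insert 5 (step 7): P = [1, 4, 5] / [2, 7, 8] / [3];  Q = [1, 2, 4] / [3, 5, 7] / [6]
  Insert 6 (step 8): P = [1, 4, 5, 6] / [2, 7, 8] / [3];  Q = [1, 2, 4, 8] / [3, 5, 7] / [6]
Final shape: (4, 3, 1).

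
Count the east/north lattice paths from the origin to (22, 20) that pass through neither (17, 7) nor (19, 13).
Number of paths = 470304265788

Inclusion–exclusion. Total paths: C(42, 22) = 513791607420. Through P₁: C(24, 17)·C(18, 5) = 2965419072. Through P₂: C(32, 19)·C(10, 3) = 41684832000. Since P₁ is strictly southwest of P₂, a monotone path through both must visit P₁ then P₂; paths through both = C(24, 17)·C(8, 2)·C(10, 3) = 1162909440. Avoid both = 513791607420 − 2965419072 − 41684832000 + 1162909440 = 470304265788.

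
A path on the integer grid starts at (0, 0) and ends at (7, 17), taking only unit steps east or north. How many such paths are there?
Number of paths = 346104

A monotone lattice path from (0, 0) to (7, 17) consists of 7 east steps and 17 north steps in some order, so it is determined by which 7 of the 24 steps are east. The count is C(24, 7) = 346104.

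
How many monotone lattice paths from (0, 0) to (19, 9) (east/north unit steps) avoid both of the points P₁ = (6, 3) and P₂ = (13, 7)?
Number of paths = 3233412

Inclusion–exclusion. Total paths: C(28, 19) = 6906900. Through P₁: C(9, 6)·C(19, 13) = 2279088. Through P₂: C(20, 13)·C(8, 6) = 2170560. Since P₁ is strictly southwest of P₂, a monotone path through both must visit P₁ then P₂; paths through both = C(9, 6)·C(11, 7)·C(8, 6) = 776160. Avoid both = 6906900 − 2279088 − 2170560 + 776160 = 3233412.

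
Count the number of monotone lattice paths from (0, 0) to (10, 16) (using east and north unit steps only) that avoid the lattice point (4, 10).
Number of paths = 4386811

Total paths from (0, 0) to (10, 16): C(26, 10) = 5311735. Paths through (4, 10): (paths (0, 0) → (4, 10)) × (paths (4, 10) → (10, 16)) = C(14, 4) · C(12, 6) = 1001 · 924 = 924924. Avoidance count = 5311735 − 924924 = 4386811.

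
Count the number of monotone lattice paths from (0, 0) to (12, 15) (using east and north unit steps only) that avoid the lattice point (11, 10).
Number of paths = 15267564

Total paths from (0, 0) to (12, 15): C(27, 12) = 17383860. Paths through (11, 10): (paths (0, 0) → (11, 10)) × (paths (11, 10) → (12, 15)) = C(21, 11) · C(6, 1) = 352716 · 6 = 2116296. Avoidance count = 17383860 − 2116296 = 15267564.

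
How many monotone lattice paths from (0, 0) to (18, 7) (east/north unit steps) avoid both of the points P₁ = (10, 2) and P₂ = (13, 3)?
Number of paths = 358462

Inclusion–exclusion. Total paths: C(25, 18) = 480700. Through P₁: C(12, 10)·C(13, 8) = 84942. Through P₂: C(16, 13)·C(9, 5) = 70560. Since P₁ is strictly southwest of P₂, a monotone path through both must visit P₁ then P₂; paths through both = C(12, 10)·C(4, 3)·C(9, 5) = 33264. Avoid both = 480700 − 84942 − 70560 + 33264 = 358462.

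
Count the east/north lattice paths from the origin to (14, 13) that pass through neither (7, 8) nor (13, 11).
Number of paths = 9094968

Inclusion–exclusion. Total paths: C(27, 14) = 20058300. Through P₁: C(15, 7)·C(12, 7) = 5096520. Through P₂: C(24, 13)·C(3, 1) = 7488432. Since P₁ is strictly southwest of P₂, a monotone path through both must visit P₁ then P₂; paths through both = C(15, 7)·C(9, 6)·C(3, 1) = 1621620. Avoid both = 20058300 − 5096520 − 7488432 + 1621620 = 9094968.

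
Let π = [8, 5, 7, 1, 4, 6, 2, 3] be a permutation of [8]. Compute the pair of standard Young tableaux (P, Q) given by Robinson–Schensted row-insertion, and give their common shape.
P = [1, 2, 3] / [4, 6] / [5, 7] / [8];  Q = [1, 3, 6] / [2, 5] / [4, 8] / [7];  common shape = (3, 2, 2, 1)

Row-insert the values π_1, π_2, … into P one at a time, bumping the leftmost entry strictly greater than the inserted value down to the next row. The recording tableau Q records, in position (i, j), the step at which that cell was added to P.
  Insert 8 (step 1): P = [8];  Q = [1]
  Insert 5 (step 2): P = [5] / [8];  Q = [1] / [2]
  Insert 7 (step 3): P = [5, 7] / [8];  Q = [1, 3] / [2]
  Insert 1 (step 4): P = [1, 7] / [5] / [8];  Q = [1, 3] / [2] / [4]
  Insert 4 (step 5): P = [1, 4] / [5, 7] / [8];  Q = [1, 3] / [2, 5] / [4]
  Insert 6 (step 6): P = [1, 4, 6] / [5, 7] / [8];  Q = [1, 3, 6] / [2, 5] / [4]
  Insert 2 (step 7): P = [1, 2, 6] / [4, 7] / [5] / [8];  Q = [1, 3, 6] / [2, 5] / [4] / [7]
  Insert 3 (step 8): P = [1, 2, 3] / [4, 6] / [5, 7] / [8];  Q = [1, 3, 6] / [2, 5] / [4, 8] / [7]
Final shape: (3, 2, 2, 1).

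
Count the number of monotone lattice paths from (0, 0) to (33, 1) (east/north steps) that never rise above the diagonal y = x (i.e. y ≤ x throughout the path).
Number of paths = 33

By the reflection principle (André's argument), the number of monotone paths to (33, 1) with n ≤ m that never go above y = x is C(34, 33) − C(34, 34) = 34 − 1 = 33.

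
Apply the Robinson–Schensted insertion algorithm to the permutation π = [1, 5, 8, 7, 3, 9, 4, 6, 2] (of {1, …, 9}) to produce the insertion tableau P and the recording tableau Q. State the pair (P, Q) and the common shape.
P = [1, 2, 4, 6] / [3, 7, 9] / [5] / [8];  Q = [1, 2, 3, 6] / [4, 7, 8] / [5] / [9];  common shape = (4, 3, 1, 1)

Row-insert the values π_1, π_2, … into P one at a time, bumping the leftmost entry strictly greater than the inserted value down to the next row. The recording tableau Q records, in position (i, j), the step at which that cell was added to P.
  Insert 1 (step 1): P = [1];  Q = [1]
  Insert 5 (step 2): P = [1, 5];  Q = [1, 2]
  Insert 8 (step 3): P = [1, 5, 8];  Q = [1, 2, 3]
  Insert 7 (step 4): P = [1, 5, 7] / [8];  Q = [1, 2, 3] / [4]
  Insert 3 (step 5): P = [1, 3, 7] / [5] / [8];  Q = [1, 2, 3] / [4] / [5]
  Insert 9 (step 6): P = [1, 3, 7, 9] / [5] / [8];  Q = [1, 2, 3, 6] / [4] / [5]
  Insert 4 (step 7): P = [1, 3, 4, 9] / [5, 7] / [8];  Q = [1, 2, 3, 6] / [4, 7] / [5]
  Insert 6 (step 8): P = [1, 3, 4, 6] / [5, 7, 9] / [8];  Q = [1, 2, 3, 6] / [4, 7, 8] / [5]
  Insert 2 (step 9): P = [1, 2, 4, 6] / [3, 7, 9] / [5] / [8];  Q = [1, 2, 3, 6] / [4, 7, 8] / [5] / [9]
Final shape: (4, 3, 1, 1).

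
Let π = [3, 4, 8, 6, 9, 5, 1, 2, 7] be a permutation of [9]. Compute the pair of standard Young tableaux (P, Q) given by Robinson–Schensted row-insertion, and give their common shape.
P = [1, 2, 5, 7] / [3, 4, 9] / [6] / [8];  Q = [1, 2, 3, 5] / [4, 8, 9] / [6] / [7];  common shape = (4, 3, 1, 1)

Row-insert the values π_1, π_2, … into P one at a time, bumping the leftmost entry strictly greater than the inserted value down to the next row. The recording tableau Q records, in position (i, j), the step at which that cell was added to P.
  Insert 3 (step 1): P = [3];  Q = [1]
  Insert 4 (step 2): P = [3, 4];  Q = [1, 2]
  Insert 8 (step 3): P = [3, 4, 8];  Q = [1, 2, 3]
  Insert 6 (step 4): P = [3, 4, 6] / [8];  Q = [1, 2, 3] / [4]
  Insert 9 (step 5): P = [3, 4, 6, 9] / [8];  Q = [1, 2, 3, 5] / [4]
  Insert 5 (step 6): P = [3, 4, 5, 9] / [6] / [8];  Q = [1, 2, 3, 5] / [4] / [6]
  Insert 1 (step 7): P = [1, 4, 5, 9] / [3] / [6] / [8];  Q = [1, 2, 3, 5] / [4] / [6] / [7]
  Insert 2 (step 8): P = [1, 2, 5, 9] / [3, 4] / [6] / [8];  Q = [1, 2, 3, 5] / [4, 8] / [6] / [7]
  Insert 7 (step 9): P = [1, 2, 5, 7] / [3, 4, 9] / [6] / [8];  Q = [1, 2, 3, 5] / [4, 8, 9] / [6] / [7]
Final shape: (4, 3, 1, 1).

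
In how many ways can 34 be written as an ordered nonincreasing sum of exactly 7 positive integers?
p(34, 7 parts) = 1175

Partitions of n into exactly k parts are in bijection with partitions of n − k into at most k parts (subtract 1 from each part). So p(34, exactly 7) = p(27, parts ≤ 7). Computing via the recurrence p(m, j) = p(m, j−1) + p(m−j, j) gives 1175.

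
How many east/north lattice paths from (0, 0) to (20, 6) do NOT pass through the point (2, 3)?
Number of paths = 216930

Total paths from (0, 0) to (20, 6): C(26, 20) = 230230. Paths through (2, 3): (paths (0, 0) → (2, 3)) × (paths (2, 3) → (20, 6)) = C(5, 2) · C(21, 18) = 10 · 1330 = 13300. Avoidance count = 230230 − 13300 = 216930.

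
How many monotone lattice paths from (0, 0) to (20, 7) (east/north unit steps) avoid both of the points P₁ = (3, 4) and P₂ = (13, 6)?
Number of paths = 649554

Inclusion–exclusion. Total paths: C(27, 20) = 888030. Through P₁: C(7, 3)·C(20, 17) = 39900. Through P₂: C(19, 13)·C(8, 7) = 217056. Since P₁ is strictly southwest of P₂, a monotone path through both must visit P₁ then P₂; paths through both = C(7, 3)·C(12, 10)·C(8, 7) = 18480. Avoid both = 888030 − 39900 − 217056 + 18480 = 649554.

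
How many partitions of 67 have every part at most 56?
p(67, parts ≤ 56) = 2679550

Use the recurrence p(n, m) = p(n, m−1) + p(n−m, m): either the largest part is < m (count p(n, m−1)) or the largest part is exactly m (remove one copy of m, count p(n−m, m)). With p(0, ·) = 1 this gives p(67, parts ≤ 56) = 2679550. (By conjugating Young diagrams, this also counts partitions of 67 into at most 56 parts.)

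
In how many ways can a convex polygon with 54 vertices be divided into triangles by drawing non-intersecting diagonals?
C_52 = 29869166945772625950142417512

These polygon triangulations are counted by the Catalan number C_n = (1/(n + 1)) · C(2n, n). For n = 52: C_52 = (1/53) · C(104, 52) = 1583065848125949175357548128136/53 = 29869166945772625950142417512.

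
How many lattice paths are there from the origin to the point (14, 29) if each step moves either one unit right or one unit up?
Number of paths = 78378960360

A monotone lattice path from (0, 0) to (14, 29) consists of 14 east steps and 29 north steps in some order, so it is determined by which 14 of the 43 steps are east. The count is C(43, 14) = 78378960360.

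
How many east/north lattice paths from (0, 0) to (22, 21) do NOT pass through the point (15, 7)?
Number of paths = 1032218625540

Total paths from (0, 0) to (22, 21): C(43, 22) = 1052049481860. Paths through (15, 7): (paths (0, 0) → (15, 7)) × (paths (15, 7) → (22, 21)) = C(22, 15) · C(21, 7) = 170544 · 116280 = 19830856320. Avoidance count = 1052049481860 − 19830856320 = 1032218625540.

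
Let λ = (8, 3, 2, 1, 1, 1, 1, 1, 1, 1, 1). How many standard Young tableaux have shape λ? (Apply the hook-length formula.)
# SYT of shape (8, 3, 2, 1, 1, 1, 1, 1, 1, 1, 1) = 25865840

Hook-length formula: f^λ = n! / Π hook(c), product over all cells c of the Young diagram. For λ = (8, 3, 2, 1, 1, 1, 1, 1, 1, 1, 1), n = 21 boxes. Hook lengths by row (left-to-right, top-to-bottom): [18, 9, 7, 5, 4, 3, 2, 1]; [12, 3, 1]; [10, 1]; [8]; [7]; [6]; [5]; [4]; [3]; [2]; [1]. Product of hooks = 1975228416000. So f^λ = 21! / 1975228416000 = 51090942171709440000 / 1975228416000 = 25865840.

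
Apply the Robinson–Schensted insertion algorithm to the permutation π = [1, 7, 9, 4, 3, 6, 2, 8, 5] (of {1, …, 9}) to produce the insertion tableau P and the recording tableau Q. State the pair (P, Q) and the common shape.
P = [1, 2, 5, 8] / [3, 6] / [4, 9] / [7];  Q = [1, 2, 3, 8] / [4, 6] / [5, 9] / [7];  common shape = (4, 2, 2, 1)

Row-insert the values π_1, π_2, … into P one at a time, bumping the leftmost entry strictly greater than the inserted value down to the next row. The recording tableau Q records, in position (i, j), the step at which that cell was added to P.
  Insert 1 (step 1): P = [1];  Q = [1]
  Insert 7 (step 2): P = [1, 7];  Q = [1, 2]
  Insert 9 (step 3): P = [1, 7, 9];  Q = [1, 2, 3]
  Insert 4 (step 4): P = [1, 4, 9] / [7];  Q = [1, 2, 3] / [4]
  Insert 3 (step 5): P = [1, 3, 9] / [4] / [7];  Q = [1, 2, 3] / [4] / [5]
  Insert 6 (step 6): P = [1, 3, 6] / [4, 9] / [7];  Q = [1, 2, 3] / [4, 6] / [5]
  Insert 2 (step 7): P = [1, 2, 6] / [3, 9] / [4] / [7];  Q = [1, 2, 3] / [4, 6] / [5] / [7]
  Insert 8 (step 8): P = [1, 2, 6, 8] / [3, 9] / [4] / [7];  Q = [1, 2, 3, 8] / [4, 6] / [5] / [7]
  Insert 5 (step 9): P = [1, 2, 5, 8] / [3, 6] / [4, 9] / [7];  Q = [1, 2, 3, 8] / [4, 6] / [5, 9] / [7]
Final shape: (4, 2, 2, 1).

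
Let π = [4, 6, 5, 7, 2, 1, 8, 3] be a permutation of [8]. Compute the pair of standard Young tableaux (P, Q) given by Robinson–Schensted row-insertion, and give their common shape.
P = [1, 3, 7, 8] / [2, 5] / [4] / [6];  Q = [1, 2, 4, 7] / [3, 8] / [5] / [6];  common shape = (4, 2, 1, 1)

Row-insert the values π_1, π_2, … into P one at a time, bumping the leftmost entry strictly greater than the inserted value down to the next row. The recording tableau Q records, in position (i, j), the step at which that cell was added to P.
  Insert 4 (step 1): P = [4];  Q = [1]
  Insert 6 (step 2): P = [4, 6];  Q = [1, 2]
  Insert 5 (step 3): P = [4, 5] / [6];  Q = [1, 2] / [3]
  Insert 7 (step 4): P = [4, 5, 7] / [6];  Q = [1, 2, 4] / [3]
  Insert 2 (step 5): P = [2, 5, 7] / [4] / [6];  Q = [1, 2, 4] / [3] / [5]
  Insert 1 (step 6): P = [1, 5, 7] / [2] / [4] / [6];  Q = [1, 2, 4] / [3] / [5] / [6]
  Insert 8 (step 7): P = [1, 5, 7, 8] / [2] / [4] / [6];  Q = [1, 2, 4, 7] / [3] / [5] / [6]
  Insert 3 (step 8): P = [1, 3, 7, 8] / [2, 5] / [4] / [6];  Q = [1, 2, 4, 7] / [3, 8] / [5] / [6]
Final shape: (4, 2, 1, 1).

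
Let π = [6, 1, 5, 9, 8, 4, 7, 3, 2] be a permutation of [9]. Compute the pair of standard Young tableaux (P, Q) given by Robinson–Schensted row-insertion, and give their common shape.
P = [1, 2, 7] / [3, 8] / [4, 9] / [5] / [6];  Q = [1, 3, 4] / [2, 5] / [6, 7] / [8] / [9];  common shape = (3, 2, 2, 1, 1)

Row-insert the values π_1, π_2, … into P one at a time, bumping the leftmost entry strictly greater than the inserted value down to the next row. The recording tableau Q records, in position (i, j), the step at which that cell was added to P.
  Insert 6 (step 1): P = [6];  Q = [1]
  Insert 1 (step 2): P = [1] / [6];  Q = [1] / [2]
  Insert 5 (step 3): P = [1, 5] / [6];  Q = [1, 3] / [2]
  Insert 9 (step 4): P = [1, 5, 9] / [6];  Q = [1, 3, 4] / [2]
  Insert 8 (step 5): P = [1, 5, 8] / [6, 9];  Q = [1, 3, 4] / [2, 5]
  Insert 4 (step 6): P = [1, 4, 8] / [5, 9] / [6];  Q = [1, 3, 4] / [2, 5] / [6]
  Insert 7 (step 7): P = [1, 4, 7] / [5, 8] / [6, 9];  Q = [1, 3, 4] / [2, 5] / [6, 7]
  Insert 3 (step 8): P = [1, 3, 7] / [4, 8] / [5, 9] / [6];  Q = [1, 3, 4] / [2, 5] / [6, 7] / [8]
  Insert 2 (step 9): P = [1, 2, 7] / [3, 8] / [4, 9] / [5] / [6];  Q = [1, 3, 4] / [2, 5] / [6, 7] / [8] / [9]
Final shape: (3, 2, 2, 1, 1).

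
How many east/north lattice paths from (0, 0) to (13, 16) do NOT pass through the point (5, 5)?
Number of paths = 48817251

Total paths from (0, 0) to (13, 16): C(29, 13) = 67863915. Paths through (5, 5): (paths (0, 0) → (5, 5)) × (paths (5, 5) → (13, 16)) = C(10, 5) · C(19, 8) = 252 · 75582 = 19046664. Avoidance count = 67863915 − 19046664 = 48817251.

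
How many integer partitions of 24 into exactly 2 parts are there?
p(24, 2 parts) = 12

Partitions of n into exactly k parts are in bijection with partitions of n − k into at most k parts (subtract 1 from each part). So p(24, exactly 2) = p(22, parts ≤ 2). Computing via the recurrence p(m, j) = p(m, j−1) + p(m−j, j) gives 12.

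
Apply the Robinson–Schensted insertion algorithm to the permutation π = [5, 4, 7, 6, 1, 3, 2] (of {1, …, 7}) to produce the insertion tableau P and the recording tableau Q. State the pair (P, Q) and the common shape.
P = [1, 2] / [3, 6] / [4, 7] / [5];  Q = [1, 3] / [2, 4] / [5, 6] / [7];  common shape = (2, 2, 2, 1)

Row-insert the values π_1, π_2, … into P one at a time, bumping the leftmost entry strictly greater than the inserted value down to the next row. The recording tableau Q records, in position (i, j), the step at which that cell was added to P.
  Insert 5 (step 1): P = [5];  Q = [1]
  Insert 4 (step 2): P = [4] / [5];  Q = [1] / [2]
  Insert 7 (step 3): P = [4, 7] / [5];  Q = [1, 3] / [2]
  Insert 6 (step 4): P = [4, 6] / [5, 7];  Q = [1, 3] / [2, 4]
  Insert 1 (step 5): P = [1, 6] / [4, 7] / [5];  Q = [1, 3] / [2, 4] / [5]
  Insert 3 (step 6): P = [1, 3] / [4, 6] / [5, 7];  Q = [1, 3] / [2, 4] / [5, 6]
  Insert 2 (step 7): P = [1, 2] / [3, 6] / [4, 7] / [5];  Q = [1, 3] / [2, 4] / [5, 6] / [7]
Final shape: (2, 2, 2, 1).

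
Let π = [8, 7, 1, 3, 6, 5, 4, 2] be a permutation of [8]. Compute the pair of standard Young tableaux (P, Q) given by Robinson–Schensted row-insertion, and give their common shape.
P = [1, 2, 4] / [3] / [5] / [6] / [7] / [8];  Q = [1, 4, 5] / [2] / [3] / [6] / [7] / [8];  common shape = (3, 1, 1, 1, 1, 1)

Row-insert the values π_1, π_2, … into P one at a time, bumping the leftmost entry strictly greater than the inserted value down to the next row. The recording tableau Q records, in position (i, j), the step at which that cell was added to P.
  Insert 8 (step 1): P = [8];  Q = [1]
  Insert 7 (step 2): P = [7] / [8];  Q = [1] / [2]
  Insert 1 (step 3): P = [1] / [7] / [8];  Q = [1] / [2] / [3]
  Insert 3 (step 4): P = [1, 3] / [7] / [8];  Q = [1, 4] / [2] / [3]
  Insert 6 (step 5): P = [1, 3, 6] / [7] / [8];  Q = [1, 4, 5] / [2] / [3]
  Insert 5 (step 6): P = [1, 3, 5] / [6] / [7] / [8];  Q = [1, 4, 5] / [2] / [3] / [6]
  Insert 4 (step 7): P = [1, 3, 4] / [5] / [6] / [7] / [8];  Q = [1, 4, 5] / [2] / [3] / [6] / [7]
  Insert 2 (step 8): P = [1, 2, 4] / [3] / [5] / [6] / [7] / [8];  Q = [1, 4, 5] / [2] / [3] / [6] / [7] / [8]
Final shape: (3, 1, 1, 1, 1, 1).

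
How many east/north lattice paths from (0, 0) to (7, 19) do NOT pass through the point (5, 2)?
Number of paths = 654209

Total paths from (0, 0) to (7, 19): C(26, 7) = 657800. Paths through (5, 2): (paths (0, 0) → (5, 2)) × (paths (5, 2) → (7, 19)) = C(7, 5) · C(19, 2) = 21 · 171 = 3591. Avoidance count = 657800 − 3591 = 654209.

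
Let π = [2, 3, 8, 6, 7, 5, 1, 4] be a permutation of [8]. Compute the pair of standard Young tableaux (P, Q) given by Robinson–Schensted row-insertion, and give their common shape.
P = [1, 3, 4, 7] / [2, 5] / [6] / [8];  Q = [1, 2, 3, 5] / [4, 8] / [6] / [7];  common shape = (4, 2, 1, 1)

Row-insert the values π_1, π_2, … into P one at a time, bumping the leftmost entry strictly greater than the inserted value down to the next row. The recording tableau Q records, in position (i, j), the step at which that cell was added to P.
  Insert 2 (step 1): P = [2];  Q = [1]
  Insert 3 (step 2): P = [2, 3];  Q = [1, 2]
  Insert 8 (step 3): P = [2, 3, 8];  Q = [1, 2, 3]
  Insert 6 (step 4): P = [2, 3, 6] / [8];  Q = [1, 2, 3] / [4]
  Insert 7 (step 5): P = [2, 3, 6, 7] / [8];  Q = [1, 2, 3, 5] / [4]
  Insert 5 (step 6): P = [2, 3, 5, 7] / [6] / [8];  Q = [1, 2, 3, 5] / [4] / [6]
  Insert 1 (step 7): P = [1, 3, 5, 7] / [2] / [6] / [8];  Q = [1, 2, 3, 5] / [4] / [6] / [7]
  Insert 4 (step 8): P = [1, 3, 4, 7] / [2, 5] / [6] / [8];  Q = [1, 2, 3, 5] / [4, 8] / [6] / [7]
Final shape: (4, 2, 1, 1).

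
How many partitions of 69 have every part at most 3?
p(69, parts ≤ 3) = 432

Use the recurrence p(n, m) = p(n, m−1) + p(n−m, m): either the largest part is < m (count p(n, m−1)) or the largest part is exactly m (remove one copy of m, count p(n−m, m)). With p(0, ·) = 1 this gives p(69, parts ≤ 3) = 432. (By conjugating Young diagrams, this also counts partitions of 69 into at most 3 parts.)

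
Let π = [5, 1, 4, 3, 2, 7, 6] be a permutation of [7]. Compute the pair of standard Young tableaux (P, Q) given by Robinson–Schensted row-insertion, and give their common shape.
P = [1, 2, 6] / [3, 7] / [4] / [5];  Q = [1, 3, 6] / [2, 7] / [4] / [5];  common shape = (3, 2, 1, 1)

Row-insert the values π_1, π_2, … into P one at a time, bumping the leftmost entry strictly greater than the inserted value down to the next row. The recording tableau Q records, in position (i, j), the step at which that cell was added to P.
  Insert 5 (step 1): P = [5];  Q = [1]
  Insert 1 (step 2): P = [1] / [5];  Q = [1] / [2]
  Insert 4 (step 3): P = [1, 4] / [5];  Q = [1, 3] / [2]
  Insert 3 (step 4): P = [1, 3] / [4] / [5];  Q = [1, 3] / [2] / [4]
  Insert 2 (step 5): P = [1, 2] / [3] / [4] / [5];  Q = [1, 3] / [2] / [4] / [5]
  Insert 7 (step 6): P = [1, 2, 7] / [3] / [4] / [5];  Q = [1, 3, 6] / [2] / [4] / [5]
  Insert 6 (step 7): P = [1, 2, 6] / [3, 7] / [4] / [5];  Q = [1, 3, 6] / [2, 7] / [4] / [5]
Final shape: (3, 2, 1, 1).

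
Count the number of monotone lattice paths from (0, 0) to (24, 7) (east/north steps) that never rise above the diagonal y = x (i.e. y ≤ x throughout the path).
Number of paths = 1893294

By the reflection principle (André's argument), the number of monotone paths to (24, 7) with n ≤ m that never go above y = x is C(31, 24) − C(31, 25) = 2629575 − 736281 = 1893294.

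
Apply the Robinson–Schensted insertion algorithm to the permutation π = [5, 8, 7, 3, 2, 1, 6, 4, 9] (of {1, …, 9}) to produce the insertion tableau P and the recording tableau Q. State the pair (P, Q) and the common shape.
P = [1, 4, 9] / [2, 6] / [3, 7] / [5] / [8];  Q = [1, 2, 9] / [3, 7] / [4, 8] / [5] / [6];  common shape = (3, 2, 2, 1, 1)

Row-insert the values π_1, π_2, … into P one at a time, bumping the leftmost entry strictly greater than the inserted value down to the next row. The recording tableau Q records, in position (i, j), the step at which that cell was added to P.
  Insert 5 (step 1): P = [5];  Q = [1]
  Insert 8 (step 2): P = [5, 8];  Q = [1, 2]
  Insert 7 (step 3): P = [5, 7] / [8];  Q = [1, 2] / [3]
  Insert 3 (step 4): P = [3, 7] / [5] / [8];  Q = [1, 2] / [3] / [4]
  Insert 2 (step 5): P = [2, 7] / [3] / [5] / [8];  Q = [1, 2] / [3] / [4] / [5]
  Insert 1 (step 6): P = [1, 7] / [2] / [3] / [5] / [8];  Q = [1, 2] / [3] / [4] / [5] / [6]
  Insert 6 (step 7): P = [1, 6] / [2, 7] / [3] / [5] / [8];  Q = [1, 2] / [3, 7] / [4] / [5] / [6]
  Insert 4 (step 8): P = [1, 4] / [2, 6] / [3, 7] / [5] / [8];  Q = [1, 2] / [3, 7] / [4, 8] / [5] / [6]
  Insert 9 (step 9): P = [1, 4, 9] / [2, 6] / [3, 7] / [5] / [8];  Q = [1, 2, 9] / [3, 7] / [4, 8] / [5] / [6]
Final shape: (3, 2, 2, 1, 1).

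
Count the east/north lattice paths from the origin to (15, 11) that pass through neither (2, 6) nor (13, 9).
Number of paths = 4562888

Inclusion–exclusion. Total paths: C(26, 15) = 7726160. Through P₁: C(8, 2)·C(18, 13) = 239904. Through P₂: C(22, 13)·C(4, 2) = 2984520. Since P₁ is strictly southwest of P₂, a monotone path through both must visit P₁ then P₂; paths through both = C(8, 2)·C(14, 11)·C(4, 2) = 61152. Avoid both = 7726160 − 239904 − 2984520 + 61152 = 4562888.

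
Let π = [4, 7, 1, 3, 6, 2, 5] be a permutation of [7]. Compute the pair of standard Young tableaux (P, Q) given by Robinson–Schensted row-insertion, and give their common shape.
P = [1, 2, 5] / [3, 6] / [4, 7];  Q = [1, 2, 5] / [3, 4] / [6, 7];  common shape = (3, 2, 2)

Row-insert the values π_1, π_2, … into P one at a time, bumping the leftmost entry strictly greater than the inserted value down to the next row. The recording tableau Q records, in position (i, j), the step at which that cell was added to P.
  Insert 4 (step 1): P = [4];  Q = [1]
  Insert 7 (step 2): P = [4, 7];  Q = [1, 2]
  Insert 1 (step 3): P = [1, 7] / [4];  Q = [1, 2] / [3]
  Insert 3 (step 4): P = [1, 3] / [4, 7];  Q = [1, 2] / [3, 4]
  Insert 6 (step 5): P = [1, 3, 6] / [4, 7];  Q = [1, 2, 5] / [3, 4]
  Insert 2 (step 6): P = [1, 2, 6] / [3, 7] / [4];  Q = [1, 2, 5] / [3, 4] / [6]
  Insert 5 (step 7): P = [1, 2, 5] / [3, 6] / [4, 7];  Q = [1, 2, 5] / [3, 4] / [6, 7]
Final shape: (3, 2, 2).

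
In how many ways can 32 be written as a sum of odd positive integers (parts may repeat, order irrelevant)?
p_odd(32) = 390

Enumerate partitions using only odd parts via the recurrence o(n, m) = o(n, m−2) + o(n−m, m) over odd m, starting from the largest odd part ≤ n. This gives p_odd(32) = 390. (Euler's theorem: equals the count of distinct-part partitions.)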